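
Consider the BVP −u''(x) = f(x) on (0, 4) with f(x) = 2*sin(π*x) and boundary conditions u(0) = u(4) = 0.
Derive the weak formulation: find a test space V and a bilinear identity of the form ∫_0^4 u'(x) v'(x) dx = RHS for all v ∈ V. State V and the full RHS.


V = H^1_0(0, 4) (so v(0) = v(4) = 0); weak form: ∫_0^4 u'v' dx = ∫_0^4 (2*sin(π*x)) v dx for all v ∈ V.

Multiply both sides by a test function v and integrate from 0 to 4:
  ∫_0^4 −u''(x) v(x) dx = ∫_0^4 f(x) v(x) dx.
Integrate the LHS by parts once:
  ∫_0^4 −u'' v dx = −[u'(x) v(x)]_0^4 + ∫_0^4 u'(x) v'(x) dx.
Thus ∫_0^4 u'(x) v'(x) dx = ∫_0^4 f(x) v(x) dx + [u'(x) v(x)]_0^4.
Choose V so that boundary terms are either known or forced to vanish.
u is Dirichlet: u(0) = u(4) = 0. Let V = H^1_0(0, 4); then v(0) = v(4) = 0, and [u' v]_0^4 = 0.
Weak formulation: find u (satisfying any essential BC) such that ∫_0^4 u'(x) v'(x) dx = ∫_0^4 f v dx for all v ∈ V.
Substituting f(x) = 2*sin(π*x), the right-hand side is ∫_0^4 (2*sin(π*x)) v dx.


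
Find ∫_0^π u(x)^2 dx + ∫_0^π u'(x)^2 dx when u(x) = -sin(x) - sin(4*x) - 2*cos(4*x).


||u||_{H^1(0,π)}^2 = -136/15 + 87*π/2

u'(x) = 8*sin(4*x) - cos(x) - 4*cos(4*x).
Expand u² and (u')² and integrate term by term on (0, π), using: for integers n ≥ 1, ∫_0^π sin²(nx) dx = ∫_0^π cos²(nx) dx = π/2; for n ≠ n', ∫_0^π sin(nx)sin(n'x) dx = ∫_0^π cos(nx)cos(n'x) dx = 0; and by product-to-sum, ∫_0^π sin(nx)cos(n'x) dx = ½∫_0^π [sin((n+n')x) + sin((n−n')x)] dx, which is 0 when n+n' is even and 2n/(n²−n'²) when n+n' is odd (it need not vanish on (0, π)).
  u² squared terms: (-1)²·∫sin(x)² dx = 1·π/2 = π/2;  (-1)²·∫sin(4x)² dx = 1·π/2 = π/2;  (-2)²·∫cos(4x)² dx = 4·π/2 = 2*π.
  u² cross terms: 2·(-1)·(-1)·∫sin(x)·sin(4x) dx = 2·(0) = 0;  2·(-1)·(-2)·∫sin(x)·cos(4x) dx = 4·(-2/15) = -8/15;  2·(-1)·(-2)·∫sin(4x)·cos(4x) dx = 4·(0) = 0.
  So ∫_0^π u² dx = π/2 + π/2 + 2*π + 0 − 8/15 + 0 = -8/15 + 3*π.
  (u')² squared terms: (-1)²·∫cos(x)² dx = 1·π/2 = π/2;  (-4)²·∫cos(4x)² dx = 16·π/2 = 8*π;  (8)²·∫sin(4x)² dx = 64·π/2 = 32*π.
  (u')² cross terms: 2·(-1)·(-4)·∫cos(x)·cos(4x) dx = 8·(0) = 0;  2·(-1)·(8)·∫cos(x)·sin(4x) dx = -16·(8/15) = -128/15;  2·(-4)·(8)·∫cos(4x)·sin(4x) dx = -64·(0) = 0.
  So ∫_0^π (u')² dx = π/2 + 8*π + 32*π + 0 − 128/15 + 0 = -128/15 + 81*π/2.
||u||_{H^1}^2 = (-8/15 + 3*π) + (-128/15 + 81*π/2) = -136/15 + 87*π/2.


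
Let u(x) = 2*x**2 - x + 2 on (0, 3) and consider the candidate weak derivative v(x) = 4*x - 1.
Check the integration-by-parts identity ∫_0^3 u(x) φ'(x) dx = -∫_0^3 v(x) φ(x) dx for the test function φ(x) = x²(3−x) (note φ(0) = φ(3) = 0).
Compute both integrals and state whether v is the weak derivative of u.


LHS = -837/20, RHS = -837/20. Yes, v = u' weakly.

u(x) = 2*x**2 - x + 2, classical derivative u'(x) = 4*x - 1.
φ(x) = x²(3−x), so φ'(x) = 3*x*(2 - x).
Note φ(0) = φ(3) = 0, so the boundary term u·φ vanishes.
LHS = ∫_0^3 u(x) φ'(x) dx = ∫_0^3 (-6*x^4 + 15*x^3 - 12*x^2 + 12*x) dx. Term by term:
  ∫_0^3 -6*x^4 dx = -1458/5;  ∫_0^3 15*x^3 dx = 1215/4;  ∫_0^3 -12*x^2 dx = -108;
  ∫_0^3 12*x dx = 54.
Sum: -1458/5 + 1215/4 − 108 + 54 = -837/20.
So LHS = -837/20.
∫_0^3 v(x) φ(x) dx = ∫_0^3 (-4*x^4 + 13*x^3 - 3*x^2) dx. Term by term:
  ∫_0^3 -4*x^4 dx = -972/5;  ∫_0^3 13*x^3 dx = 1053/4;  ∫_0^3 -3*x^2 dx = -27.
Sum: -972/5 + 1053/4 − 27 = 837/20.
So RHS = -∫_0^3 v(x) φ(x) dx = -837/20.
LHS = RHS, so the identity holds for this test φ.
Moreover u is smooth here and v(x) = u'(x) = 4*x - 1 pointwise, so the identity holds for every test function. Hence v is the weak derivative of u.


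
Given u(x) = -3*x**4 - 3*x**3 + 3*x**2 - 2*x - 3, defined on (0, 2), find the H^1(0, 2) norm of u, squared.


||u||_{H^1}^2 = 586282/105

The H^1 norm (squared) on an interval (0, L) is
  ||u||_{H^1}^2 = ∫_0^L u(x)^2 dx + ∫_0^L u'(x)^2 dx.
Compute u'(x) = -12*x**3 - 9*x**2 + 6*x - 2.
Then u(x)^2 = 9*x**8 + 18*x**7 - 9*x**6 - 6*x**5 + 39*x**4 + 6*x**3 - 14*x**2 + 12*x + 9 and u'(x)^2 = 144*x**6 + 216*x**5 - 63*x**4 - 60*x**3 + 72*x**2 - 24*x + 4.
Integrate each monomial from 0 to 2 using ∫_0^2 c·x^n dx = c·2^(n+1)/(n+1):
  ∫_0^2 u(x)^2 dx = ∫_0^2 (9*x^8 + 18*x^7 - 9*x^6 - 6*x^5 + 39*x^4 + 6*x^3 - 14*x^2 + 12*x + 9) dx. Term by term:
    ∫_0^2 9*x^8 dx = 512;  ∫_0^2 18*x^7 dx = 576;  ∫_0^2 -9*x^6 dx = -1152/7;
    ∫_0^2 -6*x^5 dx = -64;  ∫_0^2 39*x^4 dx = 1248/5;  ∫_0^2 6*x^3 dx = 24;
    ∫_0^2 -14*x^2 dx = -112/3;  ∫_0^2 12*x dx = 24;  ∫_0^2 9 dx = 18.
  Sum: 512 + 576 − 1152/7 − 64 + 1248/5 + 24 − 112/3 + 24 + 18 = 119458/105.
  ∫_0^2 u'(x)^2 dx = ∫_0^2 (144*x^6 + 216*x^5 - 63*x^4 - 60*x^3 + 72*x^2 - 24*x + 4) dx. Term by term:
    ∫_0^2 144*x^6 dx = 18432/7;  ∫_0^2 216*x^5 dx = 2304;  ∫_0^2 -63*x^4 dx = -2016/5;
    ∫_0^2 -60*x^3 dx = -240;  ∫_0^2 72*x^2 dx = 192;  ∫_0^2 -24*x dx = -48;
    ∫_0^2 4 dx = 8.
  Sum: 18432/7 + 2304 − 2016/5 − 240 + 192 − 48 + 8 = 155608/35.
Adding: ||u||_{H^1}^2 = 119458/105 + 155608/35 = 586282/105.


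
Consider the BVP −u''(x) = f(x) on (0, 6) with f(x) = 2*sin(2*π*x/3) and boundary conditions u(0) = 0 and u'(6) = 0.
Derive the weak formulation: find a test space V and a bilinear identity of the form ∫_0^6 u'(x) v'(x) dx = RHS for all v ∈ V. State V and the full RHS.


V = {v ∈ H^1(0, 6) : v(0) = 0} (test functions vanish at x = 0 where u is specified); weak form: ∫_0^6 u'v' dx = ∫_0^6 (2*sin(2*π*x/3)) v dx for all v ∈ V.

Multiply both sides by a test function v and integrate from 0 to 6:
  ∫_0^6 −u''(x) v(x) dx = ∫_0^6 f(x) v(x) dx.
Integrate the LHS by parts once:
  ∫_0^6 −u'' v dx = −[u'(x) v(x)]_0^6 + ∫_0^6 u'(x) v'(x) dx.
Thus ∫_0^6 u'(x) v'(x) dx = ∫_0^6 f(x) v(x) dx + [u'(x) v(x)]_0^6.
Choose V so that boundary terms are either known or forced to vanish.
Mixed BC: u(0) = 0 (Dirichlet) and u'(6) = 0 (Neumann). Define V = {v ∈ H^1(0, 6) : v(0) = 0}. Then [u' v]_0^6 = u'(6)·v(6) − u'(0)·0 = 0.
Weak formulation: find u (satisfying any essential BC) such that ∫_0^6 u'(x) v'(x) dx = ∫_0^6 f v dx for all v ∈ V (Dirichlet at 0 absorbed into V; the Neumann datum at x = 6 is zero, so no boundary term remains).
Substituting f(x) = 2*sin(2*π*x/3), the right-hand side is ∫_0^6 (2*sin(2*π*x/3)) v dx.


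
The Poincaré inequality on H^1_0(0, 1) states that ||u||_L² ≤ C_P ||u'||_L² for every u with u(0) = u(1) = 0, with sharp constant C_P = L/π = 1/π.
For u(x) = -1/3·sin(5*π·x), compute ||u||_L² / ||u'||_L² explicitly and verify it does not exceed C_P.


||u||_L² / ||u'||_L² = 1/(5*π) < C_P = 1/π.

u(x) = -1/3·sin(5*π·x), so u'(x) = -5*π*cos(5*π*x)/3.
Writing u(x) = A·sin(kπx/L) with A = -1/3 and k = 5, use ∫_0^L sin²(kπx/L) dx = L/2 and ∫_0^L cos²(kπx/L) dx = L/2.
u² = 1/9·sin²(5*π·x) and (u')² = 25*π^2/9·cos²(5*π·x), and each of sin², cos² integrates to L/2 = 1/2 over (0, 1).
∫_0^1 u² dx = 1/18, so ||u||_L² = sqrt(2)/6.
∫_0^1 (u')² dx = 25*π^2/18, so ||u'||_L² = 5*sqrt(2)*π/6.
Ratio ||u||_L² / ||u'||_L² = 1/(5*π).
Sharp Poincaré constant on H^1_0(0, 1) is C_P = L/π = 1/π, achieved by sin(π·x).
This is the k = 5 harmonic; the ratio L/(kπ) is strictly less than C_P = L/π, consistent with the sharp inequality ||u||_L² ≤ C_P ||u'||_L².


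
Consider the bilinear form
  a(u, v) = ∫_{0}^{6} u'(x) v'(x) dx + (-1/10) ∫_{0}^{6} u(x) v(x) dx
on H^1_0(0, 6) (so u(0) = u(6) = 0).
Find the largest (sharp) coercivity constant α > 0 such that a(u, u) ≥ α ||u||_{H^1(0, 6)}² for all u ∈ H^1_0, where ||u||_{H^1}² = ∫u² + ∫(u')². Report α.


α = (-18/5 + π^2)/(π^2 + 36)

Coercivity of a(·,·) on H^1_0(0, 6) means a(u, u) ≥ α ||u||_{H^1}² for every u ∈ H^1_0.
The interval has length L = 6, and Poincaré/coercivity depend only on L. Here a(u, u) = ∫(u')² + (-1/10)·∫u².
Here c = -1/10 < 0 with |c| < (π/L)² = π^2/36, so coercivity still holds. The condition a(u,u) ≥ α||u||_{H^1}² reads (1−α)∫(u')² ≥ (α−c)∫u². Any admissible α is ≤ 1 (rapidly oscillating u have ∫u²/∫(u')² → 0), and α = 1 would force 0 ≥ (1−c)∫u², impossible since c < 1; so 1−α > 0. By the sharp Poincaré inequality on H^1_0 of an interval of length L, ∫(u')² ≥ (π/L)²∫u² with equality for the first sine mode sin(π(x−x₀)/L) (x₀ the left endpoint), so the inequality holds for all u iff (1−α)(π/L)² ≥ α − c, i.e. α ≤ ((π/L)² + c)/((π/L)² + 1) = (1 + c(L/π)²)/(1 + (L/π)²). (Direct route, valid since c ≤ 0: Poincaré gives c∫u² ≥ c(L/π)²∫(u')², so a(u,u) ≥ (1 + c(L/π)²)∫(u')², while ||u||_{H^1}² ≤ (1 + (L/π)²)∫(u')²; dividing yields the same α.) With (π/L)² = π^2/36 and c = -1/10, the largest admissible constant is α = ((π/L)² + c)/((π/L)² + 1).
Simplifying, α = (-18/5 + π^2)/(π^2 + 36).


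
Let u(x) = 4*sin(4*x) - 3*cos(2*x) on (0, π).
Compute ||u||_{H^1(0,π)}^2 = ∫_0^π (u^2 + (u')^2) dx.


||u||_{H^1(0,π)}^2 = 317*π/2

u'(x) = 6*sin(2*x) + 16*cos(4*x).
Expand u² and (u')² and integrate term by term on (0, π), using: for integers n ≥ 1, ∫_0^π sin²(nx) dx = ∫_0^π cos²(nx) dx = π/2; for n ≠ n', ∫_0^π sin(nx)sin(n'x) dx = ∫_0^π cos(nx)cos(n'x) dx = 0; and by product-to-sum, ∫_0^π sin(nx)cos(n'x) dx = ½∫_0^π [sin((n+n')x) + sin((n−n')x)] dx, which is 0 when n+n' is even and 2n/(n²−n'²) when n+n' is odd (it need not vanish on (0, π)).
  u² squared terms: (-3)²·∫cos(2x)² dx = 9·π/2 = 9*π/2;  (4)²·∫sin(4x)² dx = 16·π/2 = 8*π.
  u² cross terms: 2·(-3)·(4)·∫cos(2x)·sin(4x) dx = -24·(0) = 0.
  So ∫_0^π u² dx = 9*π/2 + 8*π + 0 = 25*π/2.
  (u')² squared terms: (6)²·∫sin(2x)² dx = 36·π/2 = 18*π;  (16)²·∫cos(4x)² dx = 256·π/2 = 128*π.
  (u')² cross terms: 2·(6)·(16)·∫sin(2x)·cos(4x) dx = 192·(0) = 0.
  So ∫_0^π (u')² dx = 18*π + 128*π + 0 = 146*π.
||u||_{H^1}^2 = (25*π/2) + (146*π) = 317*π/2.


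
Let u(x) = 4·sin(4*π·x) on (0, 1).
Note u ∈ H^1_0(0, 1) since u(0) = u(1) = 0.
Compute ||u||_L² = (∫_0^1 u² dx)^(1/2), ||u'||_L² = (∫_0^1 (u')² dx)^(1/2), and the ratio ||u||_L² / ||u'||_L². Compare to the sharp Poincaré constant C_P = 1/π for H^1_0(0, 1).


||u||_L² / ||u'||_L² = 1/(4*π) < C_P = 1/π.

u(x) = 4·sin(4*π·x), so u'(x) = 16*π*cos(4*π*x).
Writing u(x) = A·sin(kπx/L) with A = 4 and k = 4, use ∫_0^L sin²(kπx/L) dx = L/2 and ∫_0^L cos²(kπx/L) dx = L/2.
u² = 16·sin²(4*π·x) and (u')² = 256*π^2·cos²(4*π·x), and each of sin², cos² integrates to L/2 = 1/2 over (0, 1).
∫_0^1 u² dx = 8, so ||u||_L² = 2*sqrt(2).
∫_0^1 (u')² dx = 128*π^2, so ||u'||_L² = 8*sqrt(2)*π.
Ratio ||u||_L² / ||u'||_L² = 1/(4*π).
Sharp Poincaré constant on H^1_0(0, 1) is C_P = L/π = 1/π, achieved by sin(π·x).
This is the k = 4 harmonic; the ratio L/(kπ) is strictly less than C_P = L/π, consistent with the sharp inequality ||u||_L² ≤ C_P ||u'||_L².


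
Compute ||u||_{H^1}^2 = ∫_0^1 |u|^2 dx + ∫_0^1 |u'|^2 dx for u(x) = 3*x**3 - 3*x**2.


||u||_{H^1}^2 = 9/7

The H^1 norm (squared) on an interval (0, L) is
  ||u||_{H^1}^2 = ∫_0^L u(x)^2 dx + ∫_0^L u'(x)^2 dx.
Compute u'(x) = 9*x**2 - 6*x.
Then u(x)^2 = 9*x**6 - 18*x**5 + 9*x**4 and u'(x)^2 = 81*x**4 - 108*x**3 + 36*x**2.
Integrate each monomial from 0 to 1 using ∫_0^1 c·x^n dx = c·1^(n+1)/(n+1):
  ∫_0^1 u(x)^2 dx = ∫_0^1 (9*x^6 - 18*x^5 + 9*x^4) dx. Term by term:
    ∫_0^1 9*x^6 dx = 9/7;  ∫_0^1 -18*x^5 dx = -3;  ∫_0^1 9*x^4 dx = 9/5.
  Sum: 9/7 − 3 + 9/5 = 3/35.
  ∫_0^1 u'(x)^2 dx = ∫_0^1 (81*x^4 - 108*x^3 + 36*x^2) dx. Term by term:
    ∫_0^1 81*x^4 dx = 81/5;  ∫_0^1 -108*x^3 dx = -27;  ∫_0^1 36*x^2 dx = 12.
  Sum: 81/5 − 27 + 12 = 6/5.
Adding: ||u||_{H^1}^2 = 3/35 + 6/5 = 9/7.


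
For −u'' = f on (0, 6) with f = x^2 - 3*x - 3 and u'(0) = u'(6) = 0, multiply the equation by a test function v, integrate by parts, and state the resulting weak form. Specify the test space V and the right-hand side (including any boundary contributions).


V = H^1(0, 6) (no boundary constraint on v; u is determined up to an additive constant); weak form: ∫_0^6 u'v' dx = ∫_0^6 (x^2 - 3*x - 3) v dx for all v ∈ V.

Multiply both sides by a test function v and integrate from 0 to 6:
  ∫_0^6 −u''(x) v(x) dx = ∫_0^6 f(x) v(x) dx.
Integrate the LHS by parts once:
  ∫_0^6 −u'' v dx = −[u'(x) v(x)]_0^6 + ∫_0^6 u'(x) v'(x) dx.
Thus ∫_0^6 u'(x) v'(x) dx = ∫_0^6 f(x) v(x) dx + [u'(x) v(x)]_0^6.
Choose V so that boundary terms are either known or forced to vanish.
u has homogeneous Neumann: u'(0) = u'(6) = 0. So [u' v]_0^6 = 0·v(6) − 0·v(0) = 0 for any v; take V = H^1(0, 6).
Weak formulation: find u (satisfying any essential BC) such that ∫_0^6 u'(x) v'(x) dx = ∫_0^6 f v dx for all v ∈ V (homogeneous Neumann, so boundary terms vanish).
Substituting f(x) = x^2 - 3*x - 3, the right-hand side is ∫_0^6 (x^2 - 3*x - 3) v dx.
Compatibility check (pure Neumann): taking v ≡ 1 ∈ V gives 0 = ∫_0^6 f dx + (0) − (0), i.e. ∫_0^6 f dx must equal u'(0) − u'(6) = 0. Indeed ∫_0^6 (x^2 - 3*x - 3) dx = 0, so the data are compatible. The solution is then unique only up to an additive constant (fix it e.g. by requiring ∫_0^6 u dx = 0).


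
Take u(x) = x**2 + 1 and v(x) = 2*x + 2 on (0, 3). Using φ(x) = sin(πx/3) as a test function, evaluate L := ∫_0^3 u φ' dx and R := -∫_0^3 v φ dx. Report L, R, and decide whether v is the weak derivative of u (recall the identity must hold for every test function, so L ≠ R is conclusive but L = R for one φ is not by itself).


LHS = -18/π, RHS = -30/π. No, v is not the weak derivative of u.

u(x) = x**2 + 1, classical derivative u'(x) = 2*x.
φ(x) = sin(πx/3), so φ'(x) = π*cos(π*x/3)/3.
Note φ(0) = φ(3) = 0, so the boundary term u·φ vanishes.
LHS = ∫_0^3 u(x) φ'(x) dx = ∫_0^3 (π*x^2*cos(π*x/3)/3 + π*cos(π*x/3)/3) dx. Term by term:
  ∫_0^3 π*cos(π*x/3)/3 dx = 0;  ∫_0^3 π*x^2*cos(π*x/3)/3 dx = -18/π.
Sum: 0 − 18/π = -18/π.
So LHS = -18/π.
∫_0^3 v(x) φ(x) dx = ∫_0^3 (2*x*sin(π*x/3) + 2*sin(π*x/3)) dx. Term by term:
  ∫_0^3 2*sin(π*x/3) dx = 12/π;  ∫_0^3 2*x*sin(π*x/3) dx = 18/π.
Sum: 12/π + 18/π = 30/π.
So RHS = -∫_0^3 v(x) φ(x) dx = -30/π.
LHS − RHS = 12/π ≠ 0, so the identity fails.
(For a valid weak derivative the identity must hold for EVERY test function, in particular this one. The failure shows v is NOT the weak derivative of u.)
Correct weak derivative would be u'(x) = 2*x.


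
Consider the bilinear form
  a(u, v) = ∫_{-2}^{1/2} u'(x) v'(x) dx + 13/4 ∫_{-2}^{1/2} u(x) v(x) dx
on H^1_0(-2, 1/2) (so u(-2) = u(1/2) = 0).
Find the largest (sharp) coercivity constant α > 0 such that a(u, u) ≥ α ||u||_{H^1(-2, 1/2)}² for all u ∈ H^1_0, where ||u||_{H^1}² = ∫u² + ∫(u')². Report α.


α = 1

Coercivity of a(·,·) on H^1_0(-2, 1/2) means a(u, u) ≥ α ||u||_{H^1}² for every u ∈ H^1_0.
The interval has length L = 5/2, and Poincaré/coercivity depend only on L. Here a(u, u) = ∫(u')² + (13/4)·∫u².
Here c = 13/4 ≥ 1, so a(u,u) = ∫(u')² + c∫u² ≥ ∫(u')² + ∫u² = ||u||_{H^1}², i.e. α = 1 works. No larger α is possible: a(u,u) ≥ α||u||_{H^1}² means (1−α)∫(u')² ≥ (α−c)∫u², and for the modes u_n = sin(nπ(x−x₀)/L) (x₀ the left endpoint) one has ∫u_n²/∫(u_n')² = (L/(nπ))² → 0, so a(u_n,u_n)/||u_n||_{H^1}² → 1. Hence the optimal constant is α = 1.
Therefore α = 1.


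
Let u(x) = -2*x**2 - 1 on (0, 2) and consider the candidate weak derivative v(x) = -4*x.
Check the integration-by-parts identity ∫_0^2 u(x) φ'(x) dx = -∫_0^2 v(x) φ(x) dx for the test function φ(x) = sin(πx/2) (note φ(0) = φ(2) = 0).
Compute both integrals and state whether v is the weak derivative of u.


LHS = 16/π, RHS = 16/π. Yes, v = u' weakly.

u(x) = -2*x**2 - 1, classical derivative u'(x) = -4*x.
φ(x) = sin(πx/2), so φ'(x) = π*cos(π*x/2)/2.
Note φ(0) = φ(2) = 0, so the boundary term u·φ vanishes.
LHS = ∫_0^2 u(x) φ'(x) dx = ∫_0^2 (-π*x^2*cos(π*x/2) - π*cos(π*x/2)/2) dx. Term by term:
  ∫_0^2 -π*cos(π*x/2)/2 dx = 0;  ∫_0^2 -π*x^2*cos(π*x/2) dx = 16/π.
Sum: 0 + 16/π = 16/π.
So LHS = 16/π.
∫_0^2 v(x) φ(x) dx = ∫_0^2 (-4*x*sin(π*x/2)) dx. Term by term:
  ∫_0^2 -4*x*sin(π*x/2) dx = -16/π.
So RHS = -∫_0^2 v(x) φ(x) dx = 16/π.
LHS = RHS, so the identity holds for this test φ.
Moreover u is smooth here and v(x) = u'(x) = -4*x pointwise, so the identity holds for every test function. Hence v is the weak derivative of u.


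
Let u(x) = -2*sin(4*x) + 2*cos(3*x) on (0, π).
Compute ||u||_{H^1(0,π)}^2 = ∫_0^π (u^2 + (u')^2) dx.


||u||_{H^1(0,π)}^2 = -640/7 + 54*π

u'(x) = -6*sin(3*x) - 8*cos(4*x).
Expand u² and (u')² and integrate term by term on (0, π), using: for integers n ≥ 1, ∫_0^π sin²(nx) dx = ∫_0^π cos²(nx) dx = π/2; for n ≠ n', ∫_0^π sin(nx)sin(n'x) dx = ∫_0^π cos(nx)cos(n'x) dx = 0; and by product-to-sum, ∫_0^π sin(nx)cos(n'x) dx = ½∫_0^π [sin((n+n')x) + sin((n−n')x)] dx, which is 0 when n+n' is even and 2n/(n²−n'²) when n+n' is odd (it need not vanish on (0, π)).
  u² squared terms: (-2)²·∫sin(4x)² dx = 4·π/2 = 2*π;  (2)²·∫cos(3x)² dx = 4·π/2 = 2*π.
  u² cross terms: 2·(-2)·(2)·∫sin(4x)·cos(3x) dx = -8·(8/7) = -64/7.
  So ∫_0^π u² dx = 2*π + 2*π − 64/7 = -64/7 + 4*π.
  (u')² squared terms: (-8)²·∫cos(4x)² dx = 64·π/2 = 32*π;  (-6)²·∫sin(3x)² dx = 36·π/2 = 18*π.
  (u')² cross terms: 2·(-8)·(-6)·∫cos(4x)·sin(3x) dx = 96·(-6/7) = -576/7.
  So ∫_0^π (u')² dx = 32*π + 18*π − 576/7 = -576/7 + 50*π.
||u||_{H^1}^2 = (-64/7 + 4*π) + (-576/7 + 50*π) = -640/7 + 54*π.


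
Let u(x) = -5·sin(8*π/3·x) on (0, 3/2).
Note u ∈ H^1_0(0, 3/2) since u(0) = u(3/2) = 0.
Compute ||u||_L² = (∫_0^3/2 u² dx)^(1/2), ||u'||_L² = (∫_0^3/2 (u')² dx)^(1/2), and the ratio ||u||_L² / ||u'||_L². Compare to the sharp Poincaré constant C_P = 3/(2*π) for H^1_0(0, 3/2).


||u||_L² / ||u'||_L² = 3/(8*π) < C_P = 3/(2*π).

u(x) = -5·sin(8*π/3·x), so u'(x) = -40*π*cos(8*π*x/3)/3.
Writing u(x) = A·sin(kπx/L) with A = -5 and k = 4, use ∫_0^L sin²(kπx/L) dx = L/2 and ∫_0^L cos²(kπx/L) dx = L/2.
u² = 25·sin²(8*π/3·x) and (u')² = 1600*π^2/9·cos²(8*π/3·x), and each of sin², cos² integrates to L/2 = 3/4 over (0, 3/2).
∫_0^3/2 u² dx = 75/4, so ||u||_L² = 5*sqrt(3)/2.
∫_0^3/2 (u')² dx = 400*π^2/3, so ||u'||_L² = 20*sqrt(3)*π/3.
Ratio ||u||_L² / ||u'||_L² = 3/(8*π).
Sharp Poincaré constant on H^1_0(0, 3/2) is C_P = L/π = 3/(2*π), achieved by sin(2*π/3·x).
This is the k = 4 harmonic; the ratio L/(kπ) is strictly less than C_P = L/π, consistent with the sharp inequality ||u||_L² ≤ C_P ||u'||_L².


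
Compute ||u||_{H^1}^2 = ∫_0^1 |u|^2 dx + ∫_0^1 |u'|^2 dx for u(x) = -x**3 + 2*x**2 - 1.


||u||_{H^1}^2 = 331/210

The H^1 norm (squared) on an interval (0, L) is
  ||u||_{H^1}^2 = ∫_0^L u(x)^2 dx + ∫_0^L u'(x)^2 dx.
Compute u'(x) = -3*x**2 + 4*x.
Then u(x)^2 = x**6 - 4*x**5 + 4*x**4 + 2*x**3 - 4*x**2 + 1 and u'(x)^2 = 9*x**4 - 24*x**3 + 16*x**2.
Integrate each monomial from 0 to 1 using ∫_0^1 c·x^n dx = c·1^(n+1)/(n+1):
  ∫_0^1 u(x)^2 dx = ∫_0^1 (x^6 - 4*x^5 + 4*x^4 + 2*x^3 - 4*x^2 + 1) dx. Term by term:
    ∫_0^1 x^6 dx = 1/7;  ∫_0^1 -4*x^5 dx = -2/3;  ∫_0^1 4*x^4 dx = 4/5;
    ∫_0^1 2*x^3 dx = 1/2;  ∫_0^1 -4*x^2 dx = -4/3;  ∫_0^1 1 dx = 1.
  Sum: 1/7 − 2/3 + 4/5 + 1/2 − 4/3 + 1 = 31/70.
  ∫_0^1 u'(x)^2 dx = ∫_0^1 (9*x^4 - 24*x^3 + 16*x^2) dx. Term by term:
    ∫_0^1 9*x^4 dx = 9/5;  ∫_0^1 -24*x^3 dx = -6;  ∫_0^1 16*x^2 dx = 16/3.
  Sum: 9/5 − 6 + 16/3 = 17/15.
Adding: ||u||_{H^1}^2 = 31/70 + 17/15 = 331/210.


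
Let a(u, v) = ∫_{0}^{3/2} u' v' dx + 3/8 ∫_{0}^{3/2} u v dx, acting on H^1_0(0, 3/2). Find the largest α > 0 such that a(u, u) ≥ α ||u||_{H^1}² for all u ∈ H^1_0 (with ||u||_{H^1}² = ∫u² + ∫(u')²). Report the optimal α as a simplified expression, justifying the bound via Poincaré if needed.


α = (27 + 32*π^2)/(8*(9 + 4*π^2))

Coercivity of a(·,·) on H^1_0(0, 3/2) means a(u, u) ≥ α ||u||_{H^1}² for every u ∈ H^1_0.
The interval has length L = 3/2, and Poincaré/coercivity depend only on L. Here a(u, u) = ∫(u')² + (3/8)·∫u².
Here 0 < c = 3/8 < 1. The condition a(u,u) ≥ α||u||_{H^1}² reads (1−α)∫(u')² ≥ (α−c)∫u². Any admissible α is ≤ 1 (rapidly oscillating u have ∫u²/∫(u')² → 0), and α = 1 would force 0 ≥ (1−c)∫u², impossible since c < 1; so 1−α > 0. By the sharp Poincaré inequality on H^1_0 of an interval of length L, ∫(u')² ≥ (π/L)²∫u² with equality for the first sine mode sin(π(x−x₀)/L) (x₀ the left endpoint), so the inequality holds for all u iff (1−α)(π/L)² ≥ α − c, i.e. α ≤ ((π/L)² + c)/((π/L)² + 1) = (1 + c(L/π)²)/(1 + (L/π)²). With (π/L)² = 4*π^2/9 and c = 3/8, the largest admissible constant is α = ((π/L)² + c)/((π/L)² + 1).
Simplifying, α = (27 + 32*π^2)/(8*(9 + 4*π^2)).


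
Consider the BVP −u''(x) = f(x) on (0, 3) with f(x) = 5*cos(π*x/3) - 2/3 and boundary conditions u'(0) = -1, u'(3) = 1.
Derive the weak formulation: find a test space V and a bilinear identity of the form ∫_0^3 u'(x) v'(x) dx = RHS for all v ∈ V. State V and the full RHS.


V = H^1(0, 3) (v unrestricted at boundary; u is determined up to an additive constant); weak form: ∫_0^3 u'v' dx = ∫_0^3 (5*cos(π*x/3) - 2/3) v dx + v(3) + v(0) for all v ∈ V.

Multiply both sides by a test function v and integrate from 0 to 3:
  ∫_0^3 −u''(x) v(x) dx = ∫_0^3 f(x) v(x) dx.
Integrate the LHS by parts once:
  ∫_0^3 −u'' v dx = −[u'(x) v(x)]_0^3 + ∫_0^3 u'(x) v'(x) dx.
Thus ∫_0^3 u'(x) v'(x) dx = ∫_0^3 f(x) v(x) dx + [u'(x) v(x)]_0^3.
Choose V so that boundary terms are either known or forced to vanish.
u has inhomogeneous Neumann u'(0) = -1, u'(3) = 1. [u' v]_0^3 = (1)·v(3) − (-1)·v(0) = v(3) + v(0). Take V = H^1(0, 3); boundary term becomes part of RHS.
Weak formulation: find u (satisfying any essential BC) such that ∫_0^3 u'(x) v'(x) dx = ∫_0^3 f v dx + v(3) + v(0) for all v ∈ V (Neumann data are natural BCs: they enter the RHS as boundary terms).
Substituting f(x) = 5*cos(π*x/3) - 2/3, the right-hand side is ∫_0^3 (5*cos(π*x/3) - 2/3) v dx + v(3) + v(0).
Compatibility check (pure Neumann): taking v ≡ 1 ∈ V gives 0 = ∫_0^3 f dx + (1) − (-1), i.e. ∫_0^3 f dx must equal u'(0) − u'(3) = -2. Indeed ∫_0^3 (5*cos(π*x/3) - 2/3) dx = -2, so the data are compatible. The solution is then unique only up to an additive constant (fix it e.g. by requiring ∫_0^3 u dx = 0).


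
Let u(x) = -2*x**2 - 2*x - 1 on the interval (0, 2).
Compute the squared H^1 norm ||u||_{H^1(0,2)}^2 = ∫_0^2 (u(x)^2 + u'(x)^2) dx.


||u||_{H^1}^2 = 858/5

The H^1 norm (squared) on an interval (0, L) is
  ||u||_{H^1}^2 = ∫_0^L u(x)^2 dx + ∫_0^L u'(x)^2 dx.
Compute u'(x) = -4*x - 2.
Then u(x)^2 = 4*x**4 + 8*x**3 + 8*x**2 + 4*x + 1 and u'(x)^2 = 16*x**2 + 16*x + 4.
Integrate each monomial from 0 to 2 using ∫_0^2 c·x^n dx = c·2^(n+1)/(n+1):
  ∫_0^2 u(x)^2 dx = ∫_0^2 (4*x^4 + 8*x^3 + 8*x^2 + 4*x + 1) dx. Term by term:
    ∫_0^2 4*x^4 dx = 128/5;  ∫_0^2 8*x^3 dx = 32;  ∫_0^2 8*x^2 dx = 64/3;
    ∫_0^2 4*x dx = 8;  ∫_0^2 1 dx = 2.
  Sum: 128/5 + 32 + 64/3 + 8 + 2 = 1334/15.
  ∫_0^2 u'(x)^2 dx = ∫_0^2 (16*x^2 + 16*x + 4) dx. Term by term:
    ∫_0^2 16*x^2 dx = 128/3;  ∫_0^2 16*x dx = 32;  ∫_0^2 4 dx = 8.
  Sum: 128/3 + 32 + 8 = 248/3.
Adding: ||u||_{H^1}^2 = 1334/15 + 248/3 = 858/5.


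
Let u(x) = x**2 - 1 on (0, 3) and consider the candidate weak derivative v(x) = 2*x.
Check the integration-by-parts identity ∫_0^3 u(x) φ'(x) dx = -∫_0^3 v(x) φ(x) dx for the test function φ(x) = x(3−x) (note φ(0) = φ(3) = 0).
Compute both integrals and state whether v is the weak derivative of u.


LHS = -27/2, RHS = -27/2. Yes, v = u' weakly.

u(x) = x**2 - 1, classical derivative u'(x) = 2*x.
φ(x) = x(3−x), so φ'(x) = 3 - 2*x.
Note φ(0) = φ(3) = 0, so the boundary term u·φ vanishes.
LHS = ∫_0^3 u(x) φ'(x) dx = ∫_0^3 (-2*x^3 + 3*x^2 + 2*x - 3) dx. Term by term:
  ∫_0^3 -2*x^3 dx = -81/2;  ∫_0^3 3*x^2 dx = 27;  ∫_0^3 2*x dx = 9;
  ∫_0^3 -3 dx = -9.
Sum: -81/2 + 27 + 9 − 9 = -27/2.
So LHS = -27/2.
∫_0^3 v(x) φ(x) dx = ∫_0^3 (-2*x^3 + 6*x^2) dx. Term by term:
  ∫_0^3 -2*x^3 dx = -81/2;  ∫_0^3 6*x^2 dx = 54.
Sum: -81/2 + 54 = 27/2.
So RHS = -∫_0^3 v(x) φ(x) dx = -27/2.
LHS = RHS, so the identity holds for this test φ.
Moreover u is smooth here and v(x) = u'(x) = 2*x pointwise, so the identity holds for every test function. Hence v is the weak derivative of u.


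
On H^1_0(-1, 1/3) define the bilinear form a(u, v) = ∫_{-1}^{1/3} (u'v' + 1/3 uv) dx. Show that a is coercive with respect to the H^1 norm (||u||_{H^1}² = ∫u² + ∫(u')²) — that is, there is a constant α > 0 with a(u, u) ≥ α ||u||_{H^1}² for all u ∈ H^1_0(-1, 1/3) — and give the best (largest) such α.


α = (16 + 27*π^2)/(3*(16 + 9*π^2))

Coercivity of a(·,·) on H^1_0(-1, 1/3) means a(u, u) ≥ α ||u||_{H^1}² for every u ∈ H^1_0.
The interval has length L = 4/3, and Poincaré/coercivity depend only on L. Here a(u, u) = ∫(u')² + (1/3)·∫u².
Here 0 < c = 1/3 < 1. The condition a(u,u) ≥ α||u||_{H^1}² reads (1−α)∫(u')² ≥ (α−c)∫u². Any admissible α is ≤ 1 (rapidly oscillating u have ∫u²/∫(u')² → 0), and α = 1 would force 0 ≥ (1−c)∫u², impossible since c < 1; so 1−α > 0. By the sharp Poincaré inequality on H^1_0 of an interval of length L, ∫(u')² ≥ (π/L)²∫u² with equality for the first sine mode sin(π(x−x₀)/L) (x₀ the left endpoint), so the inequality holds for all u iff (1−α)(π/L)² ≥ α − c, i.e. α ≤ ((π/L)² + c)/((π/L)² + 1) = (1 + c(L/π)²)/(1 + (L/π)²). With (π/L)² = 9*π^2/16 and c = 1/3, the largest admissible constant is α = ((π/L)² + c)/((π/L)² + 1).
Simplifying, α = (16 + 27*π^2)/(3*(16 + 9*π^2)).


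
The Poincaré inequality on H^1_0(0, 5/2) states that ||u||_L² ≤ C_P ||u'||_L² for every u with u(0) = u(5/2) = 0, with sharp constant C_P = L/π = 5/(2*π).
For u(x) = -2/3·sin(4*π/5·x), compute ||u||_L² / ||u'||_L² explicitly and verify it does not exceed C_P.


||u||_L² / ||u'||_L² = 5/(4*π) < C_P = 5/(2*π).

u(x) = -2/3·sin(4*π/5·x), so u'(x) = -8*π*cos(4*π*x/5)/15.
Writing u(x) = A·sin(kπx/L) with A = -2/3 and k = 2, use ∫_0^L sin²(kπx/L) dx = L/2 and ∫_0^L cos²(kπx/L) dx = L/2.
u² = 4/9·sin²(4*π/5·x) and (u')² = 64*π^2/225·cos²(4*π/5·x), and each of sin², cos² integrates to L/2 = 5/4 over (0, 5/2).
∫_0^5/2 u² dx = 5/9, so ||u||_L² = sqrt(5)/3.
∫_0^5/2 (u')² dx = 16*π^2/45, so ||u'||_L² = 4*sqrt(5)*π/15.
Ratio ||u||_L² / ||u'||_L² = 5/(4*π).
Sharp Poincaré constant on H^1_0(0, 5/2) is C_P = L/π = 5/(2*π), achieved by sin(2*π/5·x).
This is the k = 2 harmonic; the ratio L/(kπ) is strictly less than C_P = L/π, consistent with the sharp inequality ||u||_L² ≤ C_P ||u'||_L².


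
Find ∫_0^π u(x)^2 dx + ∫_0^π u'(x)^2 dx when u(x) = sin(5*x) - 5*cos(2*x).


||u||_{H^1(0,π)}^2 = -500/21 + 151*π/2

u'(x) = 10*sin(2*x) + 5*cos(5*x).
Expand u² and (u')² and integrate term by term on (0, π), using: for integers n ≥ 1, ∫_0^π sin²(nx) dx = ∫_0^π cos²(nx) dx = π/2; for n ≠ n', ∫_0^π sin(nx)sin(n'x) dx = ∫_0^π cos(nx)cos(n'x) dx = 0; and by product-to-sum, ∫_0^π sin(nx)cos(n'x) dx = ½∫_0^π [sin((n+n')x) + sin((n−n')x)] dx, which is 0 when n+n' is even and 2n/(n²−n'²) when n+n' is odd (it need not vanish on (0, π)).
  u² squared terms: (-5)²·∫cos(2x)² dx = 25·π/2 = 25*π/2;  (1)²·∫sin(5x)² dx = 1·π/2 = π/2.
  u² cross terms: 2·(-5)·(1)·∫cos(2x)·sin(5x) dx = -10·(10/21) = -100/21.
  So ∫_0^π u² dx = 25*π/2 + π/2 − 100/21 = -100/21 + 13*π.
  (u')² squared terms: (5)²·∫cos(5x)² dx = 25·π/2 = 25*π/2;  (10)²·∫sin(2x)² dx = 100·π/2 = 50*π.
  (u')² cross terms: 2·(5)·(10)·∫cos(5x)·sin(2x) dx = 100·(-4/21) = -400/21.
  So ∫_0^π (u')² dx = 25*π/2 + 50*π − 400/21 = -400/21 + 125*π/2.
||u||_{H^1}^2 = (-100/21 + 13*π) + (-400/21 + 125*π/2) = -500/21 + 151*π/2.


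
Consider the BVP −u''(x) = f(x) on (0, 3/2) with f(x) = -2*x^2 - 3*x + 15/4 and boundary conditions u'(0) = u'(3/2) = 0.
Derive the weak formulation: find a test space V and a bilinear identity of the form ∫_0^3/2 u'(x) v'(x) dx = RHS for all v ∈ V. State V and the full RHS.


V = H^1(0, 3/2) (no boundary constraint on v; u is determined up to an additive constant); weak form: ∫_0^3/2 u'v' dx = ∫_0^3/2 (-2*x^2 - 3*x + 15/4) v dx for all v ∈ V.

Multiply both sides by a test function v and integrate from 0 to 3/2:
  ∫_0^3/2 −u''(x) v(x) dx = ∫_0^3/2 f(x) v(x) dx.
Integrate the LHS by parts once:
  ∫_0^3/2 −u'' v dx = −[u'(x) v(x)]_0^3/2 + ∫_0^3/2 u'(x) v'(x) dx.
Thus ∫_0^3/2 u'(x) v'(x) dx = ∫_0^3/2 f(x) v(x) dx + [u'(x) v(x)]_0^3/2.
Choose V so that boundary terms are either known or forced to vanish.
u has homogeneous Neumann: u'(0) = u'(3/2) = 0. So [u' v]_0^3/2 = 0·v(3/2) − 0·v(0) = 0 for any v; take V = H^1(0, 3/2).
Weak formulation: find u (satisfying any essential BC) such that ∫_0^3/2 u'(x) v'(x) dx = ∫_0^3/2 f v dx for all v ∈ V (homogeneous Neumann, so boundary terms vanish).
Substituting f(x) = -2*x^2 - 3*x + 15/4, the right-hand side is ∫_0^3/2 (-2*x^2 - 3*x + 15/4) v dx.
Compatibility check (pure Neumann): taking v ≡ 1 ∈ V gives 0 = ∫_0^3/2 f dx + (0) − (0), i.e. ∫_0^3/2 f dx must equal u'(0) − u'(3/2) = 0. Indeed ∫_0^3/2 (-2*x^2 - 3*x + 15/4) dx = 0, so the data are compatible. The solution is then unique only up to an additive constant (fix it e.g. by requiring ∫_0^3/2 u dx = 0).


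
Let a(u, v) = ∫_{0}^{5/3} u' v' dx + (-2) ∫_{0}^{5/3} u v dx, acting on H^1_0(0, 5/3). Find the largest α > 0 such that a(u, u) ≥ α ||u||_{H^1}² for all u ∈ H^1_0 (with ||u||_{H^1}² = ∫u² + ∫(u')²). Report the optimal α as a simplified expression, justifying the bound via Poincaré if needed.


α = (-50 + 9*π^2)/(25 + 9*π^2)

Coercivity of a(·,·) on H^1_0(0, 5/3) means a(u, u) ≥ α ||u||_{H^1}² for every u ∈ H^1_0.
The interval has length L = 5/3, and Poincaré/coercivity depend only on L. Here a(u, u) = ∫(u')² + (-2)·∫u².
Here c = -2 < 0 with |c| < (π/L)² = 9*π^2/25, so coercivity still holds. The condition a(u,u) ≥ α||u||_{H^1}² reads (1−α)∫(u')² ≥ (α−c)∫u². Any admissible α is ≤ 1 (rapidly oscillating u have ∫u²/∫(u')² → 0), and α = 1 would force 0 ≥ (1−c)∫u², impossible since c < 1; so 1−α > 0. By the sharp Poincaré inequality on H^1_0 of an interval of length L, ∫(u')² ≥ (π/L)²∫u² with equality for the first sine mode sin(π(x−x₀)/L) (x₀ the left endpoint), so the inequality holds for all u iff (1−α)(π/L)² ≥ α − c, i.e. α ≤ ((π/L)² + c)/((π/L)² + 1) = (1 + c(L/π)²)/(1 + (L/π)²). (Direct route, valid since c ≤ 0: Poincaré gives c∫u² ≥ c(L/π)²∫(u')², so a(u,u) ≥ (1 + c(L/π)²)∫(u')², while ||u||_{H^1}² ≤ (1 + (L/π)²)∫(u')²; dividing yields the same α.) With (π/L)² = 9*π^2/25 and c = -2, the largest admissible constant is α = ((π/L)² + c)/((π/L)² + 1).
Simplifying, α = (-50 + 9*π^2)/(25 + 9*π^2).


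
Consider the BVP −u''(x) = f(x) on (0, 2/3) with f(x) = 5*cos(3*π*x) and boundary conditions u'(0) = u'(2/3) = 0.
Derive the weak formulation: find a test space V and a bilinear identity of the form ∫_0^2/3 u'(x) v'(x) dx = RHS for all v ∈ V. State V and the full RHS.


V = H^1(0, 2/3) (no boundary constraint on v; u is determined up to an additive constant); weak form: ∫_0^2/3 u'v' dx = ∫_0^2/3 (5*cos(3*π*x)) v dx for all v ∈ V.

Multiply both sides by a test function v and integrate from 0 to 2/3:
  ∫_0^2/3 −u''(x) v(x) dx = ∫_0^2/3 f(x) v(x) dx.
Integrate the LHS by parts once:
  ∫_0^2/3 −u'' v dx = −[u'(x) v(x)]_0^2/3 + ∫_0^2/3 u'(x) v'(x) dx.
Thus ∫_0^2/3 u'(x) v'(x) dx = ∫_0^2/3 f(x) v(x) dx + [u'(x) v(x)]_0^2/3.
Choose V so that boundary terms are either known or forced to vanish.
u has homogeneous Neumann: u'(0) = u'(2/3) = 0. So [u' v]_0^2/3 = 0·v(2/3) − 0·v(0) = 0 for any v; take V = H^1(0, 2/3).
Weak formulation: find u (satisfying any essential BC) such that ∫_0^2/3 u'(x) v'(x) dx = ∫_0^2/3 f v dx for all v ∈ V (homogeneous Neumann, so boundary terms vanish).
Substituting f(x) = 5*cos(3*π*x), the right-hand side is ∫_0^2/3 (5*cos(3*π*x)) v dx.
Compatibility check (pure Neumann): taking v ≡ 1 ∈ V gives 0 = ∫_0^2/3 f dx + (0) − (0), i.e. ∫_0^2/3 f dx must equal u'(0) − u'(2/3) = 0. Indeed ∫_0^2/3 (5*cos(3*π*x)) dx = 0, so the data are compatible. The solution is then unique only up to an additive constant (fix it e.g. by requiring ∫_0^2/3 u dx = 0).


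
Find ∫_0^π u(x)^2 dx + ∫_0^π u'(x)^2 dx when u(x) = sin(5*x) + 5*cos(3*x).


||u||_{H^1(0,π)}^2 = 138*π

u'(x) = -15*sin(3*x) + 5*cos(5*x).
Expand u² and (u')² and integrate term by term on (0, π), using: for integers n ≥ 1, ∫_0^π sin²(nx) dx = ∫_0^π cos²(nx) dx = π/2; for n ≠ n', ∫_0^π sin(nx)sin(n'x) dx = ∫_0^π cos(nx)cos(n'x) dx = 0; and by product-to-sum, ∫_0^π sin(nx)cos(n'x) dx = ½∫_0^π [sin((n+n')x) + sin((n−n')x)] dx, which is 0 when n+n' is even and 2n/(n²−n'²) when n+n' is odd (it need not vanish on (0, π)).
  u² squared terms: (5)²·∫cos(3x)² dx = 25·π/2 = 25*π/2;  (1)²·∫sin(5x)² dx = 1·π/2 = π/2.
  u² cross terms: 2·(5)·(1)·∫cos(3x)·sin(5x) dx = 10·(0) = 0.
  So ∫_0^π u² dx = 25*π/2 + π/2 + 0 = 13*π.
  (u')² squared terms: (-15)²·∫sin(3x)² dx = 225·π/2 = 225*π/2;  (5)²·∫cos(5x)² dx = 25·π/2 = 25*π/2.
  (u')² cross terms: 2·(-15)·(5)·∫sin(3x)·cos(5x) dx = -150·(0) = 0.
  So ∫_0^π (u')² dx = 225*π/2 + 25*π/2 + 0 = 125*π.
||u||_{H^1}^2 = (13*π) + (125*π) = 138*π.


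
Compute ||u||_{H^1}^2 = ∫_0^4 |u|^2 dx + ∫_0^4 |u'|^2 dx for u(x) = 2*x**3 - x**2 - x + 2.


||u||_{H^1}^2 = 1289332/105

The H^1 norm (squared) on an interval (0, L) is
  ||u||_{H^1}^2 = ∫_0^L u(x)^2 dx + ∫_0^L u'(x)^2 dx.
Compute u'(x) = 6*x**2 - 2*x - 1.
Then u(x)^2 = 4*x**6 - 4*x**5 - 3*x**4 + 10*x**3 - 3*x**2 - 4*x + 4 and u'(x)^2 = 36*x**4 - 24*x**3 - 8*x**2 + 4*x + 1.
Integrate each monomial from 0 to 4 using ∫_0^4 c·x^n dx = c·4^(n+1)/(n+1):
  ∫_0^4 u(x)^2 dx = ∫_0^4 (4*x^6 - 4*x^5 - 3*x^4 + 10*x^3 - 3*x^2 - 4*x + 4) dx. Term by term:
    ∫_0^4 4*x^6 dx = 65536/7;  ∫_0^4 -4*x^5 dx = -8192/3;  ∫_0^4 -3*x^4 dx = -3072/5;
    ∫_0^4 10*x^3 dx = 640;  ∫_0^4 -3*x^2 dx = -64;  ∫_0^4 -4*x dx = -32;
    ∫_0^4 4 dx = 16.
  Sum: 65536/7 − 8192/3 − 3072/5 + 640 − 64 − 32 + 16 = 690608/105.
  ∫_0^4 u'(x)^2 dx = ∫_0^4 (36*x^4 - 24*x^3 - 8*x^2 + 4*x + 1) dx. Term by term:
    ∫_0^4 36*x^4 dx = 36864/5;  ∫_0^4 -24*x^3 dx = -1536;  ∫_0^4 -8*x^2 dx = -512/3;
    ∫_0^4 4*x dx = 32;  ∫_0^4 1 dx = 4.
  Sum: 36864/5 − 1536 − 512/3 + 32 + 4 = 85532/15.
Adding: ||u||_{H^1}^2 = 690608/105 + 85532/15 = 1289332/105.


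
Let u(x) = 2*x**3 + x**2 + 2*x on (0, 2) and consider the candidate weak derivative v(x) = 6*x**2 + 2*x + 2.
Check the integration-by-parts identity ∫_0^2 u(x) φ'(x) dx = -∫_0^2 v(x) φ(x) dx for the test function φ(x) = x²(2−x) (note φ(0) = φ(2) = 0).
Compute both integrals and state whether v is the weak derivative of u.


LHS = -56/3, RHS = -56/3. Yes, v = u' weakly.

u(x) = 2*x**3 + x**2 + 2*x, classical derivative u'(x) = 6*x**2 + 2*x + 2.
φ(x) = x²(2−x), so φ'(x) = x*(4 - 3*x).
Note φ(0) = φ(2) = 0, so the boundary term u·φ vanishes.
LHS = ∫_0^2 u(x) φ'(x) dx = ∫_0^2 (-6*x^5 + 5*x^4 - 2*x^3 + 8*x^2) dx. Term by term:
  ∫_0^2 -6*x^5 dx = -64;  ∫_0^2 5*x^4 dx = 32;  ∫_0^2 -2*x^3 dx = -8;
  ∫_0^2 8*x^2 dx = 64/3.
Sum: -64 + 32 − 8 + 64/3 = -56/3.
So LHS = -56/3.
∫_0^2 v(x) φ(x) dx = ∫_0^2 (-6*x^5 + 10*x^4 + 2*x^3 + 4*x^2) dx. Term by term:
  ∫_0^2 -6*x^5 dx = -64;  ∫_0^2 10*x^4 dx = 64;  ∫_0^2 2*x^3 dx = 8;
  ∫_0^2 4*x^2 dx = 32/3.
Sum: -64 + 64 + 8 + 32/3 = 56/3.
So RHS = -∫_0^2 v(x) φ(x) dx = -56/3.
LHS = RHS, so the identity holds for this test φ.
Moreover u is smooth here and v(x) = u'(x) = 6*x**2 + 2*x + 2 pointwise, so the identity holds for every test function. Hence v is the weak derivative of u.


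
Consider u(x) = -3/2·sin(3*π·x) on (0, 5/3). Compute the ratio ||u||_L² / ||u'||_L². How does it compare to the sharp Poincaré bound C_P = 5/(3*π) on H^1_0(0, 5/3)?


||u||_L² / ||u'||_L² = 1/(3*π) < C_P = 5/(3*π).

u(x) = -3/2·sin(3*π·x), so u'(x) = -9*π*cos(3*π*x)/2.
Writing u(x) = A·sin(kπx/L) with A = -3/2 and k = 5, use ∫_0^L sin²(kπx/L) dx = L/2 and ∫_0^L cos²(kπx/L) dx = L/2.
u² = 9/4·sin²(3*π·x) and (u')² = 81*π^2/4·cos²(3*π·x), and each of sin², cos² integrates to L/2 = 5/6 over (0, 5/3).
∫_0^5/3 u² dx = 15/8, so ||u||_L² = sqrt(30)/4.
∫_0^5/3 (u')² dx = 135*π^2/8, so ||u'||_L² = 3*sqrt(30)*π/4.
Ratio ||u||_L² / ||u'||_L² = 1/(3*π).
Sharp Poincaré constant on H^1_0(0, 5/3) is C_P = L/π = 5/(3*π), achieved by sin(3*π/5·x).
This is the k = 5 harmonic; the ratio L/(kπ) is strictly less than C_P = L/π, consistent with the sharp inequality ||u||_L² ≤ C_P ||u'||_L².


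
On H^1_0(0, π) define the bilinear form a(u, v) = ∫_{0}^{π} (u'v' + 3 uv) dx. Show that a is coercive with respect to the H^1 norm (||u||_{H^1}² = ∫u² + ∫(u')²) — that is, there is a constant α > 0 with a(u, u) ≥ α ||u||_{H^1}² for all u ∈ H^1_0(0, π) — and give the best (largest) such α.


α = 1

Coercivity of a(·,·) on H^1_0(0, π) means a(u, u) ≥ α ||u||_{H^1}² for every u ∈ H^1_0.
The interval has length L = π, and Poincaré/coercivity depend only on L. Here a(u, u) = ∫(u')² + (3)·∫u².
Here c = 3 ≥ 1, so a(u,u) = ∫(u')² + c∫u² ≥ ∫(u')² + ∫u² = ||u||_{H^1}², i.e. α = 1 works. No larger α is possible: a(u,u) ≥ α||u||_{H^1}² means (1−α)∫(u')² ≥ (α−c)∫u², and for the modes u_n = sin(nπ(x−x₀)/L) (x₀ the left endpoint) one has ∫u_n²/∫(u_n')² = (L/(nπ))² → 0, so a(u_n,u_n)/||u_n||_{H^1}² → 1. Hence the optimal constant is α = 1.
Therefore α = 1.


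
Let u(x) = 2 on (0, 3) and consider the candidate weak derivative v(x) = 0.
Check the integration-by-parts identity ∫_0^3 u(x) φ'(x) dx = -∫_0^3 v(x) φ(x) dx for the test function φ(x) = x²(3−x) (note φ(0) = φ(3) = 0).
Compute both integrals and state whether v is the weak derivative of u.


LHS = 0, RHS = 0. Yes, v = u' weakly.

u(x) = 2, classical derivative u'(x) = 0.
φ(x) = x²(3−x), so φ'(x) = 3*x*(2 - x).
Note φ(0) = φ(3) = 0, so the boundary term u·φ vanishes.
LHS = ∫_0^3 u(x) φ'(x) dx = ∫_0^3 (-6*x^2 + 12*x) dx. Term by term:
  ∫_0^3 -6*x^2 dx = -54;  ∫_0^3 12*x dx = 54.
Sum: -54 + 54 = 0.
So LHS = 0.
∫_0^3 v(x) φ(x) dx = ∫_0^3 (0) dx. Term by term:
  ∫_0^3 0 dx = 0.
So RHS = -∫_0^3 v(x) φ(x) dx = 0.
LHS = RHS, so the identity holds for this test φ.
Moreover u is smooth here and v(x) = u'(x) = 0 pointwise, so the identity holds for every test function. Hence v is the weak derivative of u.


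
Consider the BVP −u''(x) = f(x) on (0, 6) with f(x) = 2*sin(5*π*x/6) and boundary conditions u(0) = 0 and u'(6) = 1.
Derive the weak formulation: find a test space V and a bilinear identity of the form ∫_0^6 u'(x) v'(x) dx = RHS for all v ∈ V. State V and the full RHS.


V = {v ∈ H^1(0, 6) : v(0) = 0} (test functions vanish at x = 0 where u is specified); weak form: ∫_0^6 u'v' dx = ∫_0^6 (2*sin(5*π*x/6)) v dx + v(6) for all v ∈ V.

Multiply both sides by a test function v and integrate from 0 to 6:
  ∫_0^6 −u''(x) v(x) dx = ∫_0^6 f(x) v(x) dx.
Integrate the LHS by parts once:
  ∫_0^6 −u'' v dx = −[u'(x) v(x)]_0^6 + ∫_0^6 u'(x) v'(x) dx.
Thus ∫_0^6 u'(x) v'(x) dx = ∫_0^6 f(x) v(x) dx + [u'(x) v(x)]_0^6.
Choose V so that boundary terms are either known or forced to vanish.
Mixed BC: u(0) = 0 (Dirichlet) and u'(6) = 1 (Neumann). Define V = {v ∈ H^1(0, 6) : v(0) = 0}. Then [u' v]_0^6 = u'(6)·v(6) − u'(0)·0 = v(6).
Weak formulation: find u (satisfying any essential BC) such that ∫_0^6 u'(x) v'(x) dx = ∫_0^6 f v dx + v(6) for all v ∈ V (Dirichlet at 0 absorbed into V; Neumann datum at x = 6 contributes the boundary term).
Substituting f(x) = 2*sin(5*π*x/6), the right-hand side is ∫_0^6 (2*sin(5*π*x/6)) v dx + v(6).
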